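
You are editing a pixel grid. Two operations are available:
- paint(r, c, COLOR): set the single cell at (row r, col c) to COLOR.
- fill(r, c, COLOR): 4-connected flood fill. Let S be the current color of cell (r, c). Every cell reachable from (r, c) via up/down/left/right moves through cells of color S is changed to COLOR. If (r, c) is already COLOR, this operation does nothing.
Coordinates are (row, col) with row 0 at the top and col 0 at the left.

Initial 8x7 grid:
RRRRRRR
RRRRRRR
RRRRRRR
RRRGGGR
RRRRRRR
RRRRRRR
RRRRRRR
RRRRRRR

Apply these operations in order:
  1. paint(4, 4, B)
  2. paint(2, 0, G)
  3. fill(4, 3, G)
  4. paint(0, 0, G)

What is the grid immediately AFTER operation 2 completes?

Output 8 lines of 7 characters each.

Answer: RRRRRRR
RRRRRRR
GRRRRRR
RRRGGGR
RRRRBRR
RRRRRRR
RRRRRRR
RRRRRRR

Derivation:
After op 1 paint(4,4,B):
RRRRRRR
RRRRRRR
RRRRRRR
RRRGGGR
RRRRBRR
RRRRRRR
RRRRRRR
RRRRRRR
After op 2 paint(2,0,G):
RRRRRRR
RRRRRRR
GRRRRRR
RRRGGGR
RRRRBRR
RRRRRRR
RRRRRRR
RRRRRRR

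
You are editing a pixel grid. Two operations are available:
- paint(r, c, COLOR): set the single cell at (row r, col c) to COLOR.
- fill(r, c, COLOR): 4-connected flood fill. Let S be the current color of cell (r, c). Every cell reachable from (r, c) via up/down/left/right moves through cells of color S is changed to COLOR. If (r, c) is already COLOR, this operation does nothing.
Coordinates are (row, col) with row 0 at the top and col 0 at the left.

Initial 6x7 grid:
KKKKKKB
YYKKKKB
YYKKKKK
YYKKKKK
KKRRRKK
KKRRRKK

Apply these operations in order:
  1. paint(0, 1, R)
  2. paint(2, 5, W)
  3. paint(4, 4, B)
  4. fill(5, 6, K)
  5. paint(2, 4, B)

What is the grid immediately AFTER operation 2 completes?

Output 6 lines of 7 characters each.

After op 1 paint(0,1,R):
KRKKKKB
YYKKKKB
YYKKKKK
YYKKKKK
KKRRRKK
KKRRRKK
After op 2 paint(2,5,W):
KRKKKKB
YYKKKKB
YYKKKWK
YYKKKKK
KKRRRKK
KKRRRKK

Answer: KRKKKKB
YYKKKKB
YYKKKWK
YYKKKKK
KKRRRKK
KKRRRKK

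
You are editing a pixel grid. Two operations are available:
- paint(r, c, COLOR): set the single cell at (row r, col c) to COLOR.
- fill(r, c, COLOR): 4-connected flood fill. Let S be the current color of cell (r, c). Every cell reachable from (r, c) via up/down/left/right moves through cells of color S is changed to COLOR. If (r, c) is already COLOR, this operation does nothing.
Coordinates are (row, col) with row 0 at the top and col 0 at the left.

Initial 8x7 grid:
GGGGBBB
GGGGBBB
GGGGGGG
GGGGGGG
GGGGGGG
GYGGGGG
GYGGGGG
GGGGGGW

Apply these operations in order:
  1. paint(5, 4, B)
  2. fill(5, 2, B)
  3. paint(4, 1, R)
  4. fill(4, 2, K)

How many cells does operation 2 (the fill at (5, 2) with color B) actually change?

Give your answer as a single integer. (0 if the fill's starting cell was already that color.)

Answer: 46

Derivation:
After op 1 paint(5,4,B):
GGGGBBB
GGGGBBB
GGGGGGG
GGGGGGG
GGGGGGG
GYGGBGG
GYGGGGG
GGGGGGW
After op 2 fill(5,2,B) [46 cells changed]:
BBBBBBB
BBBBBBB
BBBBBBB
BBBBBBB
BBBBBBB
BYBBBBB
BYBBBBB
BBBBBBW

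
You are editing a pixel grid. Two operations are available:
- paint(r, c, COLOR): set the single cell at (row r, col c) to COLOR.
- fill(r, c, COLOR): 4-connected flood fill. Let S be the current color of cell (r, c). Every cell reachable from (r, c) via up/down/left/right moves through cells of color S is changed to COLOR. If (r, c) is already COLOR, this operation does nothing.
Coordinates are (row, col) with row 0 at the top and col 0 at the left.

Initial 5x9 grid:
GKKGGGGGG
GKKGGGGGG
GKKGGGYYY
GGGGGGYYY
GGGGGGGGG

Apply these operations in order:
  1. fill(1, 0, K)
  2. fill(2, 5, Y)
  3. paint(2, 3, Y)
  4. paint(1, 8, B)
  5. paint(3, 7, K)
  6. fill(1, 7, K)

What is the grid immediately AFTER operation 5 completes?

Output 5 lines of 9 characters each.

Answer: YYYYYYYYY
YYYYYYYYB
YYYYYYYYY
YYYYYYYKY
YYYYYYYYY

Derivation:
After op 1 fill(1,0,K) [33 cells changed]:
KKKKKKKKK
KKKKKKKKK
KKKKKKYYY
KKKKKKYYY
KKKKKKKKK
After op 2 fill(2,5,Y) [39 cells changed]:
YYYYYYYYY
YYYYYYYYY
YYYYYYYYY
YYYYYYYYY
YYYYYYYYY
After op 3 paint(2,3,Y):
YYYYYYYYY
YYYYYYYYY
YYYYYYYYY
YYYYYYYYY
YYYYYYYYY
After op 4 paint(1,8,B):
YYYYYYYYY
YYYYYYYYB
YYYYYYYYY
YYYYYYYYY
YYYYYYYYY
After op 5 paint(3,7,K):
YYYYYYYYY
YYYYYYYYB
YYYYYYYYY
YYYYYYYKY
YYYYYYYYY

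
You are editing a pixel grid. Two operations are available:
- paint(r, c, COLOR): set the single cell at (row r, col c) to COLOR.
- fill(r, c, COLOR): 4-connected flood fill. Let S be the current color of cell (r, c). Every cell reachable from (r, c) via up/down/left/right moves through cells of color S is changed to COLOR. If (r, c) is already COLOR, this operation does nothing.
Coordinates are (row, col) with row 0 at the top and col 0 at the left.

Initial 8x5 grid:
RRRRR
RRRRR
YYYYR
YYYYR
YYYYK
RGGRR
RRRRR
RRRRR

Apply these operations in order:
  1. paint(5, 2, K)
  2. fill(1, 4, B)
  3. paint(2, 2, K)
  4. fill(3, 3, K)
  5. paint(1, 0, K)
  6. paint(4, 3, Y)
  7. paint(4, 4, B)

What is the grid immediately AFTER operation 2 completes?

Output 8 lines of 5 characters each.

After op 1 paint(5,2,K):
RRRRR
RRRRR
YYYYR
YYYYR
YYYYK
RGKRR
RRRRR
RRRRR
After op 2 fill(1,4,B) [12 cells changed]:
BBBBB
BBBBB
YYYYB
YYYYB
YYYYK
RGKRR
RRRRR
RRRRR

Answer: BBBBB
BBBBB
YYYYB
YYYYB
YYYYK
RGKRR
RRRRR
RRRRR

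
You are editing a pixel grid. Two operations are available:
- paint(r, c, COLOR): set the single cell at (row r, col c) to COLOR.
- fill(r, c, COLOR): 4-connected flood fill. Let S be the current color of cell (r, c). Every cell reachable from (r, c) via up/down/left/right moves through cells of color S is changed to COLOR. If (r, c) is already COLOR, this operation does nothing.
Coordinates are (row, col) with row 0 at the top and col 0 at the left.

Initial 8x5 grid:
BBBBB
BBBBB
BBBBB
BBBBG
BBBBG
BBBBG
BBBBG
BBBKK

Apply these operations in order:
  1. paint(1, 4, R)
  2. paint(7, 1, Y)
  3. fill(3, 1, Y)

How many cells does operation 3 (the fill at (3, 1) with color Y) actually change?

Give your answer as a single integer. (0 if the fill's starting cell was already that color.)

Answer: 32

Derivation:
After op 1 paint(1,4,R):
BBBBB
BBBBR
BBBBB
BBBBG
BBBBG
BBBBG
BBBBG
BBBKK
After op 2 paint(7,1,Y):
BBBBB
BBBBR
BBBBB
BBBBG
BBBBG
BBBBG
BBBBG
BYBKK
After op 3 fill(3,1,Y) [32 cells changed]:
YYYYY
YYYYR
YYYYY
YYYYG
YYYYG
YYYYG
YYYYG
YYYKK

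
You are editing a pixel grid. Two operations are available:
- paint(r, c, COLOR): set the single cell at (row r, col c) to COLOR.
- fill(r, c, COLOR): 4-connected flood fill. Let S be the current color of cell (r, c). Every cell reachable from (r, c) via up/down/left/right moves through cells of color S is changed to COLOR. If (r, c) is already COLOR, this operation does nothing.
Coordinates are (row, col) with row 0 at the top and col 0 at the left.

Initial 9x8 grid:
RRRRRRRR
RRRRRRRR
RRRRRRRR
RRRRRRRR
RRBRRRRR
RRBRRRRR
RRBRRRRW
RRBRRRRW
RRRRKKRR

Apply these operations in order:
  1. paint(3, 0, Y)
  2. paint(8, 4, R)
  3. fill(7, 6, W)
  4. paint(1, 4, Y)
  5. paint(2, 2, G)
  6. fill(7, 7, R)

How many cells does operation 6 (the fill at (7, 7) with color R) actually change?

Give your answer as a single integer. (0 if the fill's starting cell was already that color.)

Answer: 64

Derivation:
After op 1 paint(3,0,Y):
RRRRRRRR
RRRRRRRR
RRRRRRRR
YRRRRRRR
RRBRRRRR
RRBRRRRR
RRBRRRRW
RRBRRRRW
RRRRKKRR
After op 2 paint(8,4,R):
RRRRRRRR
RRRRRRRR
RRRRRRRR
YRRRRRRR
RRBRRRRR
RRBRRRRR
RRBRRRRW
RRBRRRRW
RRRRRKRR
After op 3 fill(7,6,W) [64 cells changed]:
WWWWWWWW
WWWWWWWW
WWWWWWWW
YWWWWWWW
WWBWWWWW
WWBWWWWW
WWBWWWWW
WWBWWWWW
WWWWWKWW
After op 4 paint(1,4,Y):
WWWWWWWW
WWWWYWWW
WWWWWWWW
YWWWWWWW
WWBWWWWW
WWBWWWWW
WWBWWWWW
WWBWWWWW
WWWWWKWW
After op 5 paint(2,2,G):
WWWWWWWW
WWWWYWWW
WWGWWWWW
YWWWWWWW
WWBWWWWW
WWBWWWWW
WWBWWWWW
WWBWWWWW
WWWWWKWW
After op 6 fill(7,7,R) [64 cells changed]:
RRRRRRRR
RRRRYRRR
RRGRRRRR
YRRRRRRR
RRBRRRRR
RRBRRRRR
RRBRRRRR
RRBRRRRR
RRRRRKRR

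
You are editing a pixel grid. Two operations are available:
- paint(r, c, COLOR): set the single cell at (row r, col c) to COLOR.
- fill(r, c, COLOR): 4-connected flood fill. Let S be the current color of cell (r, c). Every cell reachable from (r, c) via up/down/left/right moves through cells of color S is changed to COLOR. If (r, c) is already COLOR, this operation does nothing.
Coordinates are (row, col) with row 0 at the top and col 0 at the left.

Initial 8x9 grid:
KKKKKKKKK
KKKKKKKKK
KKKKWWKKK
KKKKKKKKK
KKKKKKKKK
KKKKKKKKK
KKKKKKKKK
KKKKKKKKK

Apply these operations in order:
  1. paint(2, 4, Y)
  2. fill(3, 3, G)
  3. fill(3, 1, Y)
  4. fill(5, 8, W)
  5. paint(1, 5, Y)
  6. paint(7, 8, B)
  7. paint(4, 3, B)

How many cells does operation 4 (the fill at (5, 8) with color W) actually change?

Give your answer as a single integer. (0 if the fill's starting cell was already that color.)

Answer: 71

Derivation:
After op 1 paint(2,4,Y):
KKKKKKKKK
KKKKKKKKK
KKKKYWKKK
KKKKKKKKK
KKKKKKKKK
KKKKKKKKK
KKKKKKKKK
KKKKKKKKK
After op 2 fill(3,3,G) [70 cells changed]:
GGGGGGGGG
GGGGGGGGG
GGGGYWGGG
GGGGGGGGG
GGGGGGGGG
GGGGGGGGG
GGGGGGGGG
GGGGGGGGG
After op 3 fill(3,1,Y) [70 cells changed]:
YYYYYYYYY
YYYYYYYYY
YYYYYWYYY
YYYYYYYYY
YYYYYYYYY
YYYYYYYYY
YYYYYYYYY
YYYYYYYYY
After op 4 fill(5,8,W) [71 cells changed]:
WWWWWWWWW
WWWWWWWWW
WWWWWWWWW
WWWWWWWWW
WWWWWWWWW
WWWWWWWWW
WWWWWWWWW
WWWWWWWWW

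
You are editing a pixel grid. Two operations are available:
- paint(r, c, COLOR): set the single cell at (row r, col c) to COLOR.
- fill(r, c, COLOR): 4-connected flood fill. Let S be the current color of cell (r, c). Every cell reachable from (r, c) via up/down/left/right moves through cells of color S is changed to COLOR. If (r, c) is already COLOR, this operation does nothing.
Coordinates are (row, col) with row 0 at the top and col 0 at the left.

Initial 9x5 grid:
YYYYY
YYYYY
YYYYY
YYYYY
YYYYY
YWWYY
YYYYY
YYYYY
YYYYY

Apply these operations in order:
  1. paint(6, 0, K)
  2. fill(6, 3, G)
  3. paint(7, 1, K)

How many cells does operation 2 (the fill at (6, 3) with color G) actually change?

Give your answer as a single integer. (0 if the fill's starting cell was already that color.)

After op 1 paint(6,0,K):
YYYYY
YYYYY
YYYYY
YYYYY
YYYYY
YWWYY
KYYYY
YYYYY
YYYYY
After op 2 fill(6,3,G) [42 cells changed]:
GGGGG
GGGGG
GGGGG
GGGGG
GGGGG
GWWGG
KGGGG
GGGGG
GGGGG

Answer: 42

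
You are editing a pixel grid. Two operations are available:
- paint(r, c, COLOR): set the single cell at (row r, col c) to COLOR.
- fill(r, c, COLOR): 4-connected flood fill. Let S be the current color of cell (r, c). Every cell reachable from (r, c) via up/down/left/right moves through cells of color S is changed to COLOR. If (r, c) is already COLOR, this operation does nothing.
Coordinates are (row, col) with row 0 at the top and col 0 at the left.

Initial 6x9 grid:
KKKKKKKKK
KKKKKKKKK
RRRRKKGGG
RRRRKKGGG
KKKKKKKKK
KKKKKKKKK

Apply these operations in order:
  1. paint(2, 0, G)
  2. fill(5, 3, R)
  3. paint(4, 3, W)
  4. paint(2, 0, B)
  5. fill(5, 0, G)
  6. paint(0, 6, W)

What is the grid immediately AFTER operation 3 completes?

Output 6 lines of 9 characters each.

After op 1 paint(2,0,G):
KKKKKKKKK
KKKKKKKKK
GRRRKKGGG
RRRRKKGGG
KKKKKKKKK
KKKKKKKKK
After op 2 fill(5,3,R) [40 cells changed]:
RRRRRRRRR
RRRRRRRRR
GRRRRRGGG
RRRRRRGGG
RRRRRRRRR
RRRRRRRRR
After op 3 paint(4,3,W):
RRRRRRRRR
RRRRRRRRR
GRRRRRGGG
RRRRRRGGG
RRRWRRRRR
RRRRRRRRR

Answer: RRRRRRRRR
RRRRRRRRR
GRRRRRGGG
RRRRRRGGG
RRRWRRRRR
RRRRRRRRR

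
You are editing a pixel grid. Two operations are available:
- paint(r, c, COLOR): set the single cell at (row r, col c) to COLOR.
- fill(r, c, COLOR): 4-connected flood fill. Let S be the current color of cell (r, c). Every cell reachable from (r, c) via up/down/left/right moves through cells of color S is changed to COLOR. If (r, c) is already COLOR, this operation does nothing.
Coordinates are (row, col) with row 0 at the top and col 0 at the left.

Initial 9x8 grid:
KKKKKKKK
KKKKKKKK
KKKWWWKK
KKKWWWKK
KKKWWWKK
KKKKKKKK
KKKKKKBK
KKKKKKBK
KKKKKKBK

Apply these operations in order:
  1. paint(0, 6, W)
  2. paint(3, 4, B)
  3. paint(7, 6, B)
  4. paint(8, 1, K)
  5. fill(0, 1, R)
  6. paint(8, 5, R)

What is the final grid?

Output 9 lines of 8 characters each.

Answer: RRRRRRWR
RRRRRRRR
RRRWWWRR
RRRWBWRR
RRRWWWRR
RRRRRRRR
RRRRRRBR
RRRRRRBR
RRRRRRBR

Derivation:
After op 1 paint(0,6,W):
KKKKKKWK
KKKKKKKK
KKKWWWKK
KKKWWWKK
KKKWWWKK
KKKKKKKK
KKKKKKBK
KKKKKKBK
KKKKKKBK
After op 2 paint(3,4,B):
KKKKKKWK
KKKKKKKK
KKKWWWKK
KKKWBWKK
KKKWWWKK
KKKKKKKK
KKKKKKBK
KKKKKKBK
KKKKKKBK
After op 3 paint(7,6,B):
KKKKKKWK
KKKKKKKK
KKKWWWKK
KKKWBWKK
KKKWWWKK
KKKKKKKK
KKKKKKBK
KKKKKKBK
KKKKKKBK
After op 4 paint(8,1,K):
KKKKKKWK
KKKKKKKK
KKKWWWKK
KKKWBWKK
KKKWWWKK
KKKKKKKK
KKKKKKBK
KKKKKKBK
KKKKKKBK
After op 5 fill(0,1,R) [59 cells changed]:
RRRRRRWR
RRRRRRRR
RRRWWWRR
RRRWBWRR
RRRWWWRR
RRRRRRRR
RRRRRRBR
RRRRRRBR
RRRRRRBR
After op 6 paint(8,5,R):
RRRRRRWR
RRRRRRRR
RRRWWWRR
RRRWBWRR
RRRWWWRR
RRRRRRRR
RRRRRRBR
RRRRRRBR
RRRRRRBR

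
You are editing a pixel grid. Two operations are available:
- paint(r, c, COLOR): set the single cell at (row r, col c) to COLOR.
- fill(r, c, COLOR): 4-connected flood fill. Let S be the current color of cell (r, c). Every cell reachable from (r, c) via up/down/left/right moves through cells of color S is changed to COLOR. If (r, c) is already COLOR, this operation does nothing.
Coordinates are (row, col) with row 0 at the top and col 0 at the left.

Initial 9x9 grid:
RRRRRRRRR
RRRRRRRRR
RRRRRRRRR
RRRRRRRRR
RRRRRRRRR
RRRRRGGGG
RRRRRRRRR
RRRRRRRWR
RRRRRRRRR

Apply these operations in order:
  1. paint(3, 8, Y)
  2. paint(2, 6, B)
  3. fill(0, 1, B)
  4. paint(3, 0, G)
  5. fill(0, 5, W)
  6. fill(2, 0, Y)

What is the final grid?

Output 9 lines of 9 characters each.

After op 1 paint(3,8,Y):
RRRRRRRRR
RRRRRRRRR
RRRRRRRRR
RRRRRRRRY
RRRRRRRRR
RRRRRGGGG
RRRRRRRRR
RRRRRRRWR
RRRRRRRRR
After op 2 paint(2,6,B):
RRRRRRRRR
RRRRRRRRR
RRRRRRBRR
RRRRRRRRY
RRRRRRRRR
RRRRRGGGG
RRRRRRRRR
RRRRRRRWR
RRRRRRRRR
After op 3 fill(0,1,B) [74 cells changed]:
BBBBBBBBB
BBBBBBBBB
BBBBBBBBB
BBBBBBBBY
BBBBBBBBB
BBBBBGGGG
BBBBBBBBB
BBBBBBBWB
BBBBBBBBB
After op 4 paint(3,0,G):
BBBBBBBBB
BBBBBBBBB
BBBBBBBBB
GBBBBBBBY
BBBBBBBBB
BBBBBGGGG
BBBBBBBBB
BBBBBBBWB
BBBBBBBBB
After op 5 fill(0,5,W) [74 cells changed]:
WWWWWWWWW
WWWWWWWWW
WWWWWWWWW
GWWWWWWWY
WWWWWWWWW
WWWWWGGGG
WWWWWWWWW
WWWWWWWWW
WWWWWWWWW
After op 6 fill(2,0,Y) [75 cells changed]:
YYYYYYYYY
YYYYYYYYY
YYYYYYYYY
GYYYYYYYY
YYYYYYYYY
YYYYYGGGG
YYYYYYYYY
YYYYYYYYY
YYYYYYYYY

Answer: YYYYYYYYY
YYYYYYYYY
YYYYYYYYY
GYYYYYYYY
YYYYYYYYY
YYYYYGGGG
YYYYYYYYY
YYYYYYYYY
YYYYYYYYY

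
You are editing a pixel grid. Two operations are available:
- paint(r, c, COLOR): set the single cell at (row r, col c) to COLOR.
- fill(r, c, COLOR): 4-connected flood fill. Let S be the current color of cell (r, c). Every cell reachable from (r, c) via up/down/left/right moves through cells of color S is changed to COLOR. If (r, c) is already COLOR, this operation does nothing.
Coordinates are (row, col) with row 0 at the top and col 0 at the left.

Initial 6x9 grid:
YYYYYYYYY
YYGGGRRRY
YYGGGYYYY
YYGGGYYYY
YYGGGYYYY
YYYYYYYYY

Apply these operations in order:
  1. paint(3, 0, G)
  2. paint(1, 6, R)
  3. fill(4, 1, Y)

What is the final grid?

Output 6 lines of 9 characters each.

After op 1 paint(3,0,G):
YYYYYYYYY
YYGGGRRRY
YYGGGYYYY
GYGGGYYYY
YYGGGYYYY
YYYYYYYYY
After op 2 paint(1,6,R):
YYYYYYYYY
YYGGGRRRY
YYGGGYYYY
GYGGGYYYY
YYGGGYYYY
YYYYYYYYY
After op 3 fill(4,1,Y) [0 cells changed]:
YYYYYYYYY
YYGGGRRRY
YYGGGYYYY
GYGGGYYYY
YYGGGYYYY
YYYYYYYYY

Answer: YYYYYYYYY
YYGGGRRRY
YYGGGYYYY
GYGGGYYYY
YYGGGYYYY
YYYYYYYYY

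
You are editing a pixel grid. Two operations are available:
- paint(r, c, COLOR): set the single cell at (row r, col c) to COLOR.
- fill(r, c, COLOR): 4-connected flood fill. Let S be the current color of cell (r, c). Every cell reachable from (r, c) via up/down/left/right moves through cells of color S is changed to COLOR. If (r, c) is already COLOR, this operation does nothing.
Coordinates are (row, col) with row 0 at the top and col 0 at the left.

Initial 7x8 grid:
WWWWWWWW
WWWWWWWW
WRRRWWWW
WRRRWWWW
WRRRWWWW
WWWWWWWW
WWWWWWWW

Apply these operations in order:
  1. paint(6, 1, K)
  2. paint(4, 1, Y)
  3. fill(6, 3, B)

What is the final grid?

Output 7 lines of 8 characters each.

After op 1 paint(6,1,K):
WWWWWWWW
WWWWWWWW
WRRRWWWW
WRRRWWWW
WRRRWWWW
WWWWWWWW
WKWWWWWW
After op 2 paint(4,1,Y):
WWWWWWWW
WWWWWWWW
WRRRWWWW
WRRRWWWW
WYRRWWWW
WWWWWWWW
WKWWWWWW
After op 3 fill(6,3,B) [46 cells changed]:
BBBBBBBB
BBBBBBBB
BRRRBBBB
BRRRBBBB
BYRRBBBB
BBBBBBBB
BKBBBBBB

Answer: BBBBBBBB
BBBBBBBB
BRRRBBBB
BRRRBBBB
BYRRBBBB
BBBBBBBB
BKBBBBBB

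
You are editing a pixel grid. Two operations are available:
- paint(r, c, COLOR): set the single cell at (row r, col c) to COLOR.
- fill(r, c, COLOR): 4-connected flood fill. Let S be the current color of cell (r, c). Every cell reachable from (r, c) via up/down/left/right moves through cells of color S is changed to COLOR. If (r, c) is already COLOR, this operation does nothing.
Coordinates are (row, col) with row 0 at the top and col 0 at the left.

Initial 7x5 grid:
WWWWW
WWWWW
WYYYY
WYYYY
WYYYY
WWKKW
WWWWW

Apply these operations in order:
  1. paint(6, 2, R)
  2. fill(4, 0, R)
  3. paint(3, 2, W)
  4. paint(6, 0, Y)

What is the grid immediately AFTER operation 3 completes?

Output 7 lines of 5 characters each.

Answer: RRRRR
RRRRR
RYYYY
RYWYY
RYYYY
RRKKW
RRRWW

Derivation:
After op 1 paint(6,2,R):
WWWWW
WWWWW
WYYYY
WYYYY
WYYYY
WWKKW
WWRWW
After op 2 fill(4,0,R) [17 cells changed]:
RRRRR
RRRRR
RYYYY
RYYYY
RYYYY
RRKKW
RRRWW
After op 3 paint(3,2,W):
RRRRR
RRRRR
RYYYY
RYWYY
RYYYY
RRKKW
RRRWW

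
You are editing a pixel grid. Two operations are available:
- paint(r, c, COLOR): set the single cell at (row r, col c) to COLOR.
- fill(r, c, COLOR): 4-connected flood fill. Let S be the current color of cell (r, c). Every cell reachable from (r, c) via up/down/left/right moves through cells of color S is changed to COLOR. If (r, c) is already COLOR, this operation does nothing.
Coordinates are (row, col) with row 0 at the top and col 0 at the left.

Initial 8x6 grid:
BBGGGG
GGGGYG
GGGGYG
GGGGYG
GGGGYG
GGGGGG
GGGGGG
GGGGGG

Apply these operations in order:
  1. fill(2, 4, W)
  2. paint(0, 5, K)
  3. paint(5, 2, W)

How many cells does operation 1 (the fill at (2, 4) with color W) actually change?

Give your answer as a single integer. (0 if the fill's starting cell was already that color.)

After op 1 fill(2,4,W) [4 cells changed]:
BBGGGG
GGGGWG
GGGGWG
GGGGWG
GGGGWG
GGGGGG
GGGGGG
GGGGGG

Answer: 4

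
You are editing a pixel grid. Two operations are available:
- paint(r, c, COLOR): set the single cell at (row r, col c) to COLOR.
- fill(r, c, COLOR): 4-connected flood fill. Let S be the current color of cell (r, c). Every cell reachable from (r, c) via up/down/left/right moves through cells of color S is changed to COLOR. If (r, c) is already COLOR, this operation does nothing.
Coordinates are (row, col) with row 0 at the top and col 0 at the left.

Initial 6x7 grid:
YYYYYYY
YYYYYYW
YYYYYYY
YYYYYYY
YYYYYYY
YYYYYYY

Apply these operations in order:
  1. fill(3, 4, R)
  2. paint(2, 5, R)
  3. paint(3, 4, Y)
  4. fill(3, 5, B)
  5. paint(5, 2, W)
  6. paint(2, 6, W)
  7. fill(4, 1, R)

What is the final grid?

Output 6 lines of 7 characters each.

After op 1 fill(3,4,R) [41 cells changed]:
RRRRRRR
RRRRRRW
RRRRRRR
RRRRRRR
RRRRRRR
RRRRRRR
After op 2 paint(2,5,R):
RRRRRRR
RRRRRRW
RRRRRRR
RRRRRRR
RRRRRRR
RRRRRRR
After op 3 paint(3,4,Y):
RRRRRRR
RRRRRRW
RRRRRRR
RRRRYRR
RRRRRRR
RRRRRRR
After op 4 fill(3,5,B) [40 cells changed]:
BBBBBBB
BBBBBBW
BBBBBBB
BBBBYBB
BBBBBBB
BBBBBBB
After op 5 paint(5,2,W):
BBBBBBB
BBBBBBW
BBBBBBB
BBBBYBB
BBBBBBB
BBWBBBB
After op 6 paint(2,6,W):
BBBBBBB
BBBBBBW
BBBBBBW
BBBBYBB
BBBBBBB
BBWBBBB
After op 7 fill(4,1,R) [38 cells changed]:
RRRRRRR
RRRRRRW
RRRRRRW
RRRRYRR
RRRRRRR
RRWRRRR

Answer: RRRRRRR
RRRRRRW
RRRRRRW
RRRRYRR
RRRRRRR
RRWRRRR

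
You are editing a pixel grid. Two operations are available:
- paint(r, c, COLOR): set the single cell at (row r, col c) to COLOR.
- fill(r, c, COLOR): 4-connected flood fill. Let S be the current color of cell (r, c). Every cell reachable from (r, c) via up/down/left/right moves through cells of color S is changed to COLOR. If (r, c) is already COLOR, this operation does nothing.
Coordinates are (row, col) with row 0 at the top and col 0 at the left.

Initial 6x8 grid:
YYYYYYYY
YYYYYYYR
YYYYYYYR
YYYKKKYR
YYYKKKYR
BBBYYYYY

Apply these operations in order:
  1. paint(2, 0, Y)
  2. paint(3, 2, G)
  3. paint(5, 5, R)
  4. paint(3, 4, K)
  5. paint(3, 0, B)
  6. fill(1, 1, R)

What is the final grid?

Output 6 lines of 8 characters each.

After op 1 paint(2,0,Y):
YYYYYYYY
YYYYYYYR
YYYYYYYR
YYYKKKYR
YYYKKKYR
BBBYYYYY
After op 2 paint(3,2,G):
YYYYYYYY
YYYYYYYR
YYYYYYYR
YYGKKKYR
YYYKKKYR
BBBYYYYY
After op 3 paint(5,5,R):
YYYYYYYY
YYYYYYYR
YYYYYYYR
YYGKKKYR
YYYKKKYR
BBBYYRYY
After op 4 paint(3,4,K):
YYYYYYYY
YYYYYYYR
YYYYYYYR
YYGKKKYR
YYYKKKYR
BBBYYRYY
After op 5 paint(3,0,B):
YYYYYYYY
YYYYYYYR
YYYYYYYR
BYGKKKYR
YYYKKKYR
BBBYYRYY
After op 6 fill(1,1,R) [30 cells changed]:
RRRRRRRR
RRRRRRRR
RRRRRRRR
BRGKKKRR
RRRKKKRR
BBBYYRRR

Answer: RRRRRRRR
RRRRRRRR
RRRRRRRR
BRGKKKRR
RRRKKKRR
BBBYYRRR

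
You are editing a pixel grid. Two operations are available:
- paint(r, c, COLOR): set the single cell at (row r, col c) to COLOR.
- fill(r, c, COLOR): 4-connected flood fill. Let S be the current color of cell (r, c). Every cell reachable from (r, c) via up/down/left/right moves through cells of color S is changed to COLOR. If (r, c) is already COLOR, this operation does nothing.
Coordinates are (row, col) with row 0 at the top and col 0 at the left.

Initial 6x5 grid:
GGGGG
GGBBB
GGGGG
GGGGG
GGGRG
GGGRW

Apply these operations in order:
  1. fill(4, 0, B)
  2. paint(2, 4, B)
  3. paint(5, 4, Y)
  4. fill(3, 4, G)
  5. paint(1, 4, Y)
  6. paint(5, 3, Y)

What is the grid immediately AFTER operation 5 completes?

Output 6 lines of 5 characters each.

After op 1 fill(4,0,B) [24 cells changed]:
BBBBB
BBBBB
BBBBB
BBBBB
BBBRB
BBBRW
After op 2 paint(2,4,B):
BBBBB
BBBBB
BBBBB
BBBBB
BBBRB
BBBRW
After op 3 paint(5,4,Y):
BBBBB
BBBBB
BBBBB
BBBBB
BBBRB
BBBRY
After op 4 fill(3,4,G) [27 cells changed]:
GGGGG
GGGGG
GGGGG
GGGGG
GGGRG
GGGRY
After op 5 paint(1,4,Y):
GGGGG
GGGGY
GGGGG
GGGGG
GGGRG
GGGRY

Answer: GGGGG
GGGGY
GGGGG
GGGGG
GGGRG
GGGRY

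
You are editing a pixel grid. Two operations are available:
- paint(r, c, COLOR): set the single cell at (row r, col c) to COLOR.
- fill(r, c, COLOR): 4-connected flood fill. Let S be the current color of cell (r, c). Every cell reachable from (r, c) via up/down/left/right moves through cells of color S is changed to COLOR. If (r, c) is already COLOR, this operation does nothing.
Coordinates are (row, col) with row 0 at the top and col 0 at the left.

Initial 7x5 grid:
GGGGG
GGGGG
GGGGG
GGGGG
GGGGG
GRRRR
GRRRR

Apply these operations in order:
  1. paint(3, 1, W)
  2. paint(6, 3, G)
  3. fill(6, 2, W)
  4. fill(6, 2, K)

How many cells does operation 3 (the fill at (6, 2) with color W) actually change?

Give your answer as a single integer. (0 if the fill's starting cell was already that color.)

Answer: 7

Derivation:
After op 1 paint(3,1,W):
GGGGG
GGGGG
GGGGG
GWGGG
GGGGG
GRRRR
GRRRR
After op 2 paint(6,3,G):
GGGGG
GGGGG
GGGGG
GWGGG
GGGGG
GRRRR
GRRGR
After op 3 fill(6,2,W) [7 cells changed]:
GGGGG
GGGGG
GGGGG
GWGGG
GGGGG
GWWWW
GWWGW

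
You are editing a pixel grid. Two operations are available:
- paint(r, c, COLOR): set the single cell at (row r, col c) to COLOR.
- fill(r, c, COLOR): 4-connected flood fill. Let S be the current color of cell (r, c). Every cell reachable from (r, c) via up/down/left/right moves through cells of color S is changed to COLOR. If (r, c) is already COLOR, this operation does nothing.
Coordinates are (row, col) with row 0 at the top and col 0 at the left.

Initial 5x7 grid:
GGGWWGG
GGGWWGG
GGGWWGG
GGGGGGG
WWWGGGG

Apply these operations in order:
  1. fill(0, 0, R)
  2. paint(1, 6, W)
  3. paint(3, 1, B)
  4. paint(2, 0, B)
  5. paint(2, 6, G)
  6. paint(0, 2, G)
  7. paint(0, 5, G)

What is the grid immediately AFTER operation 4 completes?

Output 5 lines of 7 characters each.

After op 1 fill(0,0,R) [26 cells changed]:
RRRWWRR
RRRWWRR
RRRWWRR
RRRRRRR
WWWRRRR
After op 2 paint(1,6,W):
RRRWWRR
RRRWWRW
RRRWWRR
RRRRRRR
WWWRRRR
After op 3 paint(3,1,B):
RRRWWRR
RRRWWRW
RRRWWRR
RBRRRRR
WWWRRRR
After op 4 paint(2,0,B):
RRRWWRR
RRRWWRW
BRRWWRR
RBRRRRR
WWWRRRR

Answer: RRRWWRR
RRRWWRW
BRRWWRR
RBRRRRR
WWWRRRR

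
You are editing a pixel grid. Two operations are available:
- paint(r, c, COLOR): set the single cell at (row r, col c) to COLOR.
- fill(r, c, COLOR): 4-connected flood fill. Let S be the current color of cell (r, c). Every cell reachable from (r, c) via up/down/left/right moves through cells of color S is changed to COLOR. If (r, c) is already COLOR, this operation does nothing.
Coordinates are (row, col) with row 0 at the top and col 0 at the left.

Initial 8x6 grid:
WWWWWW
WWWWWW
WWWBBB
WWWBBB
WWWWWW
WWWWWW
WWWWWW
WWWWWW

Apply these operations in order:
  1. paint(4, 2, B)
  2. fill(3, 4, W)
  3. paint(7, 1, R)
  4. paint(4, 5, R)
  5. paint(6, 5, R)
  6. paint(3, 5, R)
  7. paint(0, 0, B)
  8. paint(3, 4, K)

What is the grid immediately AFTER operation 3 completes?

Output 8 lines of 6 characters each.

After op 1 paint(4,2,B):
WWWWWW
WWWWWW
WWWBBB
WWWBBB
WWBWWW
WWWWWW
WWWWWW
WWWWWW
After op 2 fill(3,4,W) [6 cells changed]:
WWWWWW
WWWWWW
WWWWWW
WWWWWW
WWBWWW
WWWWWW
WWWWWW
WWWWWW
After op 3 paint(7,1,R):
WWWWWW
WWWWWW
WWWWWW
WWWWWW
WWBWWW
WWWWWW
WWWWWW
WRWWWW

Answer: WWWWWW
WWWWWW
WWWWWW
WWWWWW
WWBWWW
WWWWWW
WWWWWW
WRWWWW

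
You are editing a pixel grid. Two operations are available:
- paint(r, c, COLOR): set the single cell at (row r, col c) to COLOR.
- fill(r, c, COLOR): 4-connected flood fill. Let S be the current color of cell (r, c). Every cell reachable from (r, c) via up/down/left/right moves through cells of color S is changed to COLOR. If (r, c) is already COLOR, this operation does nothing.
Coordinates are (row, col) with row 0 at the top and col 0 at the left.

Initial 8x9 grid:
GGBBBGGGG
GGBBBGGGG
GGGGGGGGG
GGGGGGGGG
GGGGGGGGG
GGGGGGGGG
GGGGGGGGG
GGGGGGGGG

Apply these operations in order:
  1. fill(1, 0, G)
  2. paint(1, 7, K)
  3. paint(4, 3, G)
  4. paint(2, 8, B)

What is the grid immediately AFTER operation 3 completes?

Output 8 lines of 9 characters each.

Answer: GGBBBGGGG
GGBBBGGKG
GGGGGGGGG
GGGGGGGGG
GGGGGGGGG
GGGGGGGGG
GGGGGGGGG
GGGGGGGGG

Derivation:
After op 1 fill(1,0,G) [0 cells changed]:
GGBBBGGGG
GGBBBGGGG
GGGGGGGGG
GGGGGGGGG
GGGGGGGGG
GGGGGGGGG
GGGGGGGGG
GGGGGGGGG
After op 2 paint(1,7,K):
GGBBBGGGG
GGBBBGGKG
GGGGGGGGG
GGGGGGGGG
GGGGGGGGG
GGGGGGGGG
GGGGGGGGG
GGGGGGGGG
After op 3 paint(4,3,G):
GGBBBGGGG
GGBBBGGKG
GGGGGGGGG
GGGGGGGGG
GGGGGGGGG
GGGGGGGGG
GGGGGGGGG
GGGGGGGGG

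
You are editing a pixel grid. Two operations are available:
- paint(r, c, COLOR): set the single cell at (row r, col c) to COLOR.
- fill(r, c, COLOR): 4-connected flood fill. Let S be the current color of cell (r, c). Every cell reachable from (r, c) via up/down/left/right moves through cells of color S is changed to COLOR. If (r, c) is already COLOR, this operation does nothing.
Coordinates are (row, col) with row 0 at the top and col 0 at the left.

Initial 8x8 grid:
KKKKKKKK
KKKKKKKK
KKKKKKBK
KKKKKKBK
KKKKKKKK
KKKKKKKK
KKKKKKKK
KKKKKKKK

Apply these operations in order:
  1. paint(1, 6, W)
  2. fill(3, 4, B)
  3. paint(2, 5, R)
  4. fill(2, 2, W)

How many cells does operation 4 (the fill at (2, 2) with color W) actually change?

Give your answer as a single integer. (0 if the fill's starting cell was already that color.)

After op 1 paint(1,6,W):
KKKKKKKK
KKKKKKWK
KKKKKKBK
KKKKKKBK
KKKKKKKK
KKKKKKKK
KKKKKKKK
KKKKKKKK
After op 2 fill(3,4,B) [61 cells changed]:
BBBBBBBB
BBBBBBWB
BBBBBBBB
BBBBBBBB
BBBBBBBB
BBBBBBBB
BBBBBBBB
BBBBBBBB
After op 3 paint(2,5,R):
BBBBBBBB
BBBBBBWB
BBBBBRBB
BBBBBBBB
BBBBBBBB
BBBBBBBB
BBBBBBBB
BBBBBBBB
After op 4 fill(2,2,W) [62 cells changed]:
WWWWWWWW
WWWWWWWW
WWWWWRWW
WWWWWWWW
WWWWWWWW
WWWWWWWW
WWWWWWWW
WWWWWWWW

Answer: 62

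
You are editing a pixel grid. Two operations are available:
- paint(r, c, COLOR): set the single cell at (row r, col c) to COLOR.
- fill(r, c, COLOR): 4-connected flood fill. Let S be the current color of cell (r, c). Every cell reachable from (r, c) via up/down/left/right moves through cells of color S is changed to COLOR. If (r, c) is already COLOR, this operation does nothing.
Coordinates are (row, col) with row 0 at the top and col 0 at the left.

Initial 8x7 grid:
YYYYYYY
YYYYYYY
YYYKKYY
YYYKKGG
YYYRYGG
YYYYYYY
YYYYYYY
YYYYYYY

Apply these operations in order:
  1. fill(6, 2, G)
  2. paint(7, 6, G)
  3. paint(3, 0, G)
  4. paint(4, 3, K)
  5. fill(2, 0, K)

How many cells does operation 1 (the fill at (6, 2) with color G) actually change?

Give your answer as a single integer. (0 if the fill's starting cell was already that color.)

After op 1 fill(6,2,G) [47 cells changed]:
GGGGGGG
GGGGGGG
GGGKKGG
GGGKKGG
GGGRGGG
GGGGGGG
GGGGGGG
GGGGGGG

Answer: 47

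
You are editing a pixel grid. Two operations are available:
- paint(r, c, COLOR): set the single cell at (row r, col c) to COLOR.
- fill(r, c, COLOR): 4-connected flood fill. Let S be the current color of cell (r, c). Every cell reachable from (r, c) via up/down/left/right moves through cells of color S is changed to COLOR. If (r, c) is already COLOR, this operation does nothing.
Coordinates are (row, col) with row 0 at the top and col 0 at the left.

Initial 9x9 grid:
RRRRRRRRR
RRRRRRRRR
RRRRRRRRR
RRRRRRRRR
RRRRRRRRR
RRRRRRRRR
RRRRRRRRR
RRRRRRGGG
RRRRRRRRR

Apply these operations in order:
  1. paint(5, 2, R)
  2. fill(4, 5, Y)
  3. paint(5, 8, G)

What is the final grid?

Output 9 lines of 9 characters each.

Answer: YYYYYYYYY
YYYYYYYYY
YYYYYYYYY
YYYYYYYYY
YYYYYYYYY
YYYYYYYYG
YYYYYYYYY
YYYYYYGGG
YYYYYYYYY

Derivation:
After op 1 paint(5,2,R):
RRRRRRRRR
RRRRRRRRR
RRRRRRRRR
RRRRRRRRR
RRRRRRRRR
RRRRRRRRR
RRRRRRRRR
RRRRRRGGG
RRRRRRRRR
After op 2 fill(4,5,Y) [78 cells changed]:
YYYYYYYYY
YYYYYYYYY
YYYYYYYYY
YYYYYYYYY
YYYYYYYYY
YYYYYYYYY
YYYYYYYYY
YYYYYYGGG
YYYYYYYYY
After op 3 paint(5,8,G):
YYYYYYYYY
YYYYYYYYY
YYYYYYYYY
YYYYYYYYY
YYYYYYYYY
YYYYYYYYG
YYYYYYYYY
YYYYYYGGG
YYYYYYYYY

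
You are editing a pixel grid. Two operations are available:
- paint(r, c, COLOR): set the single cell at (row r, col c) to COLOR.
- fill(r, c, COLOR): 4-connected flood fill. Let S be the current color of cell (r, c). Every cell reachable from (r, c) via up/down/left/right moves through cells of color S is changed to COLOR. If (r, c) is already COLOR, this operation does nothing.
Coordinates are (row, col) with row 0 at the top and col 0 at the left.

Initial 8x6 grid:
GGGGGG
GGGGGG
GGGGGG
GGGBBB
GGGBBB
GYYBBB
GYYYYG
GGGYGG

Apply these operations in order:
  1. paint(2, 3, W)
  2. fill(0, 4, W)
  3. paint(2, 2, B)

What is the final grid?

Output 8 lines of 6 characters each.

Answer: WWWWWW
WWWWWW
WWBWWW
WWWBBB
WWWBBB
WYYBBB
WYYYYG
WWWYGG

Derivation:
After op 1 paint(2,3,W):
GGGGGG
GGGGGG
GGGWGG
GGGBBB
GGGBBB
GYYBBB
GYYYYG
GGGYGG
After op 2 fill(0,4,W) [28 cells changed]:
WWWWWW
WWWWWW
WWWWWW
WWWBBB
WWWBBB
WYYBBB
WYYYYG
WWWYGG
After op 3 paint(2,2,B):
WWWWWW
WWWWWW
WWBWWW
WWWBBB
WWWBBB
WYYBBB
WYYYYG
WWWYGG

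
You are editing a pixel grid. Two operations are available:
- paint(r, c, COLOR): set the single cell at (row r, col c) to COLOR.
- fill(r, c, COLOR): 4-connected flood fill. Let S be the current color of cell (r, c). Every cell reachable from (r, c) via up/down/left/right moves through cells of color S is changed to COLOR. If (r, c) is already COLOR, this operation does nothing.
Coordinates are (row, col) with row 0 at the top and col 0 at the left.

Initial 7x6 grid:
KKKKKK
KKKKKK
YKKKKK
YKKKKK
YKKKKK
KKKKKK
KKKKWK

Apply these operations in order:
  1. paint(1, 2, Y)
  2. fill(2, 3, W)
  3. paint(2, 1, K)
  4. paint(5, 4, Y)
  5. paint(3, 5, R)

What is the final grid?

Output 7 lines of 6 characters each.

Answer: WWWWWW
WWYWWW
YKWWWW
YWWWWR
YWWWWW
WWWWYW
WWWWWW

Derivation:
After op 1 paint(1,2,Y):
KKKKKK
KKYKKK
YKKKKK
YKKKKK
YKKKKK
KKKKKK
KKKKWK
After op 2 fill(2,3,W) [37 cells changed]:
WWWWWW
WWYWWW
YWWWWW
YWWWWW
YWWWWW
WWWWWW
WWWWWW
After op 3 paint(2,1,K):
WWWWWW
WWYWWW
YKWWWW
YWWWWW
YWWWWW
WWWWWW
WWWWWW
After op 4 paint(5,4,Y):
WWWWWW
WWYWWW
YKWWWW
YWWWWW
YWWWWW
WWWWYW
WWWWWW
After op 5 paint(3,5,R):
WWWWWW
WWYWWW
YKWWWW
YWWWWR
YWWWWW
WWWWYW
WWWWWW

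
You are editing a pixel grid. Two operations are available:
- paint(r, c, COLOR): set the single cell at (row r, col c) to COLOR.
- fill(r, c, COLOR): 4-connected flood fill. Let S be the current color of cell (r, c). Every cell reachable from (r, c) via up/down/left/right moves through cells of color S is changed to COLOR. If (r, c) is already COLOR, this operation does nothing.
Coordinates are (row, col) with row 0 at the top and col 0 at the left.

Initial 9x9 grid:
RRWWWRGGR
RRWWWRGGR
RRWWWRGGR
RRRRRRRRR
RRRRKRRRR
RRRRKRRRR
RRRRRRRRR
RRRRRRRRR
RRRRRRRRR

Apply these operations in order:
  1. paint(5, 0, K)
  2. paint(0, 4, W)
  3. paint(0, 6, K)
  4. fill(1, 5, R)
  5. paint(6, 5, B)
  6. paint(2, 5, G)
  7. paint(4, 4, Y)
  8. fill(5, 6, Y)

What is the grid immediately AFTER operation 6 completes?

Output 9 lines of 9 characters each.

After op 1 paint(5,0,K):
RRWWWRGGR
RRWWWRGGR
RRWWWRGGR
RRRRRRRRR
RRRRKRRRR
KRRRKRRRR
RRRRRRRRR
RRRRRRRRR
RRRRRRRRR
After op 2 paint(0,4,W):
RRWWWRGGR
RRWWWRGGR
RRWWWRGGR
RRRRRRRRR
RRRRKRRRR
KRRRKRRRR
RRRRRRRRR
RRRRRRRRR
RRRRRRRRR
After op 3 paint(0,6,K):
RRWWWRKGR
RRWWWRGGR
RRWWWRGGR
RRRRRRRRR
RRRRKRRRR
KRRRKRRRR
RRRRRRRRR
RRRRRRRRR
RRRRRRRRR
After op 4 fill(1,5,R) [0 cells changed]:
RRWWWRKGR
RRWWWRGGR
RRWWWRGGR
RRRRRRRRR
RRRRKRRRR
KRRRKRRRR
RRRRRRRRR
RRRRRRRRR
RRRRRRRRR
After op 5 paint(6,5,B):
RRWWWRKGR
RRWWWRGGR
RRWWWRGGR
RRRRRRRRR
RRRRKRRRR
KRRRKRRRR
RRRRRBRRR
RRRRRRRRR
RRRRRRRRR
After op 6 paint(2,5,G):
RRWWWRKGR
RRWWWRGGR
RRWWWGGGR
RRRRRRRRR
RRRRKRRRR
KRRRKRRRR
RRRRRBRRR
RRRRRRRRR
RRRRRRRRR

Answer: RRWWWRKGR
RRWWWRGGR
RRWWWGGGR
RRRRRRRRR
RRRRKRRRR
KRRRKRRRR
RRRRRBRRR
RRRRRRRRR
RRRRRRRRR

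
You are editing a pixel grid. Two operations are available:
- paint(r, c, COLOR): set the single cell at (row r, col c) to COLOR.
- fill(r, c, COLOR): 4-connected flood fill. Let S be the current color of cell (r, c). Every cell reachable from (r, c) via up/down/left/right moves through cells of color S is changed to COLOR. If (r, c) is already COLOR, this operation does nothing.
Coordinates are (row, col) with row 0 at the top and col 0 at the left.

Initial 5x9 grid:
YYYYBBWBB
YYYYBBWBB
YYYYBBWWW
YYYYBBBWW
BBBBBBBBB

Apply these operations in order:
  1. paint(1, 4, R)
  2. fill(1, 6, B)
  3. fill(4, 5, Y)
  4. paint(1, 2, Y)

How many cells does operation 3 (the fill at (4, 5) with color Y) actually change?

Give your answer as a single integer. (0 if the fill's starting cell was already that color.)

After op 1 paint(1,4,R):
YYYYBBWBB
YYYYRBWBB
YYYYBBWWW
YYYYBBBWW
BBBBBBBBB
After op 2 fill(1,6,B) [7 cells changed]:
YYYYBBBBB
YYYYRBBBB
YYYYBBBBB
YYYYBBBBB
BBBBBBBBB
After op 3 fill(4,5,Y) [28 cells changed]:
YYYYYYYYY
YYYYRYYYY
YYYYYYYYY
YYYYYYYYY
YYYYYYYYY

Answer: 28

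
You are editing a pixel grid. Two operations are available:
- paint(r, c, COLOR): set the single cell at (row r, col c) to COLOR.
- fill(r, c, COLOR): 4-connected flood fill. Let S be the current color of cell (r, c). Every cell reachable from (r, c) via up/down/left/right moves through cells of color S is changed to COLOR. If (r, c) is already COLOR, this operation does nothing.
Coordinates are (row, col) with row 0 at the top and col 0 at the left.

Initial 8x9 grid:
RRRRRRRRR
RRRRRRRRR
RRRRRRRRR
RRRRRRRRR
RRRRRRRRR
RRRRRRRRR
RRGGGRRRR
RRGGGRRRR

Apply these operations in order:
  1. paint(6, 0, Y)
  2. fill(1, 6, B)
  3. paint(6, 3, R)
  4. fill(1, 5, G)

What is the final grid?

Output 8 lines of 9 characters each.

Answer: GGGGGGGGG
GGGGGGGGG
GGGGGGGGG
GGGGGGGGG
GGGGGGGGG
GGGGGGGGG
YGGRGGGGG
GGGGGGGGG

Derivation:
After op 1 paint(6,0,Y):
RRRRRRRRR
RRRRRRRRR
RRRRRRRRR
RRRRRRRRR
RRRRRRRRR
RRRRRRRRR
YRGGGRRRR
RRGGGRRRR
After op 2 fill(1,6,B) [65 cells changed]:
BBBBBBBBB
BBBBBBBBB
BBBBBBBBB
BBBBBBBBB
BBBBBBBBB
BBBBBBBBB
YBGGGBBBB
BBGGGBBBB
After op 3 paint(6,3,R):
BBBBBBBBB
BBBBBBBBB
BBBBBBBBB
BBBBBBBBB
BBBBBBBBB
BBBBBBBBB
YBGRGBBBB
BBGGGBBBB
After op 4 fill(1,5,G) [65 cells changed]:
GGGGGGGGG
GGGGGGGGG
GGGGGGGGG
GGGGGGGGG
GGGGGGGGG
GGGGGGGGG
YGGRGGGGG
GGGGGGGGG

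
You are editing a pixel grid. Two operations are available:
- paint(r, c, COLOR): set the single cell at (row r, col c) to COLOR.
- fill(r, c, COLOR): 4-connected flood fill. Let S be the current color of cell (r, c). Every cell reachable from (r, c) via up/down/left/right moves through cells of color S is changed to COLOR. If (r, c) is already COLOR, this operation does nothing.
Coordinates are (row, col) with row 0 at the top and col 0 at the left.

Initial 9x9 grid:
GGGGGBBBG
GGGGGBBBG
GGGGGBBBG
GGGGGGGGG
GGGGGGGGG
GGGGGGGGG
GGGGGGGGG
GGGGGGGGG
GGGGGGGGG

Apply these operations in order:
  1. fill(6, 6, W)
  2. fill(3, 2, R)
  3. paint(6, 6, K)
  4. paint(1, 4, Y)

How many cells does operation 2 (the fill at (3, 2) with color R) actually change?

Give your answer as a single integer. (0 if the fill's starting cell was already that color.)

Answer: 72

Derivation:
After op 1 fill(6,6,W) [72 cells changed]:
WWWWWBBBW
WWWWWBBBW
WWWWWBBBW
WWWWWWWWW
WWWWWWWWW
WWWWWWWWW
WWWWWWWWW
WWWWWWWWW
WWWWWWWWW
After op 2 fill(3,2,R) [72 cells changed]:
RRRRRBBBR
RRRRRBBBR
RRRRRBBBR
RRRRRRRRR
RRRRRRRRR
RRRRRRRRR
RRRRRRRRR
RRRRRRRRR
RRRRRRRRR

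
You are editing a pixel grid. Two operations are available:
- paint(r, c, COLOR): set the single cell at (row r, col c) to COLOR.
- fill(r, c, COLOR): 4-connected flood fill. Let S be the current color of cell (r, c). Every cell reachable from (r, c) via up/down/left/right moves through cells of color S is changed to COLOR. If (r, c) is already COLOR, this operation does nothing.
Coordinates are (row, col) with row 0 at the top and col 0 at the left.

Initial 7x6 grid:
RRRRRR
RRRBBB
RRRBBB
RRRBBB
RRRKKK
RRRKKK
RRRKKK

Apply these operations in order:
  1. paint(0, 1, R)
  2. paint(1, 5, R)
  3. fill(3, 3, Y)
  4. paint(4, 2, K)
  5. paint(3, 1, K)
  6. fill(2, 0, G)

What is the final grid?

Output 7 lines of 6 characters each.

After op 1 paint(0,1,R):
RRRRRR
RRRBBB
RRRBBB
RRRBBB
RRRKKK
RRRKKK
RRRKKK
After op 2 paint(1,5,R):
RRRRRR
RRRBBR
RRRBBB
RRRBBB
RRRKKK
RRRKKK
RRRKKK
After op 3 fill(3,3,Y) [8 cells changed]:
RRRRRR
RRRYYR
RRRYYY
RRRYYY
RRRKKK
RRRKKK
RRRKKK
After op 4 paint(4,2,K):
RRRRRR
RRRYYR
RRRYYY
RRRYYY
RRKKKK
RRRKKK
RRRKKK
After op 5 paint(3,1,K):
RRRRRR
RRRYYR
RRRYYY
RKRYYY
RRKKKK
RRRKKK
RRRKKK
After op 6 fill(2,0,G) [23 cells changed]:
GGGGGG
GGGYYG
GGGYYY
GKGYYY
GGKKKK
GGGKKK
GGGKKK

Answer: GGGGGG
GGGYYG
GGGYYY
GKGYYY
GGKKKK
GGGKKK
GGGKKK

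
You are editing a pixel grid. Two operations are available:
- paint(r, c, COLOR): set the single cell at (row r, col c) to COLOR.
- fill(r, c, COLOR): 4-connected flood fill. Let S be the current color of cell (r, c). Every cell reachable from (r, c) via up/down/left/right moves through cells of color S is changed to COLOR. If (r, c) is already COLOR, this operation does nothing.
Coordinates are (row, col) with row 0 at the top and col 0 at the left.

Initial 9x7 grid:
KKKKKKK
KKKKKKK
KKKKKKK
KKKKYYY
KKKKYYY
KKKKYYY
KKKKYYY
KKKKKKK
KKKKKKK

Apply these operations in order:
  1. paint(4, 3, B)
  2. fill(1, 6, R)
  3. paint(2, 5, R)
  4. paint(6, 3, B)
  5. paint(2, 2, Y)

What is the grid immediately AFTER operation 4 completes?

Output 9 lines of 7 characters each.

After op 1 paint(4,3,B):
KKKKKKK
KKKKKKK
KKKKKKK
KKKKYYY
KKKBYYY
KKKKYYY
KKKKYYY
KKKKKKK
KKKKKKK
After op 2 fill(1,6,R) [50 cells changed]:
RRRRRRR
RRRRRRR
RRRRRRR
RRRRYYY
RRRBYYY
RRRRYYY
RRRRYYY
RRRRRRR
RRRRRRR
After op 3 paint(2,5,R):
RRRRRRR
RRRRRRR
RRRRRRR
RRRRYYY
RRRBYYY
RRRRYYY
RRRRYYY
RRRRRRR
RRRRRRR
After op 4 paint(6,3,B):
RRRRRRR
RRRRRRR
RRRRRRR
RRRRYYY
RRRBYYY
RRRRYYY
RRRBYYY
RRRRRRR
RRRRRRR

Answer: RRRRRRR
RRRRRRR
RRRRRRR
RRRRYYY
RRRBYYY
RRRRYYY
RRRBYYY
RRRRRRR
RRRRRRR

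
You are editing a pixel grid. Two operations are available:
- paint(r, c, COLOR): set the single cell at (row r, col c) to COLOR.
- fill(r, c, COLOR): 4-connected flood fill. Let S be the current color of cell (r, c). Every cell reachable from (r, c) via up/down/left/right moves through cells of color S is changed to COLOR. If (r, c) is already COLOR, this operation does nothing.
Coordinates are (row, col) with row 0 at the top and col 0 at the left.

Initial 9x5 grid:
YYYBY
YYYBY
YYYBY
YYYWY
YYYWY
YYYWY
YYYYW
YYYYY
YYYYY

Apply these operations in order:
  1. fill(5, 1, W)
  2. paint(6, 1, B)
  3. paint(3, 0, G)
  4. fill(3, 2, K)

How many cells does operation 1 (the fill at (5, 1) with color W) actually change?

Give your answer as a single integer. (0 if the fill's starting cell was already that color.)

After op 1 fill(5,1,W) [32 cells changed]:
WWWBY
WWWBY
WWWBY
WWWWY
WWWWY
WWWWY
WWWWW
WWWWW
WWWWW

Answer: 32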